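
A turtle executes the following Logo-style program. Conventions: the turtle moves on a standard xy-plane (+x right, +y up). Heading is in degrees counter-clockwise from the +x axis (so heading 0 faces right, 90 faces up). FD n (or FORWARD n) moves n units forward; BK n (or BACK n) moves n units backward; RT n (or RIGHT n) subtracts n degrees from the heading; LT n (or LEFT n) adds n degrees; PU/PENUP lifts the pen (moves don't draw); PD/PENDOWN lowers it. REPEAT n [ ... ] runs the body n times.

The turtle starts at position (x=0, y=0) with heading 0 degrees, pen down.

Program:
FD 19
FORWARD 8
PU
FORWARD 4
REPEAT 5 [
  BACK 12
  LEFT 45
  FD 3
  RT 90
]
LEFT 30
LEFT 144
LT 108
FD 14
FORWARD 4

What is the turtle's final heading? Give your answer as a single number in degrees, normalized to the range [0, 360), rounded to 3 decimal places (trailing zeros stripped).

Executing turtle program step by step:
Start: pos=(0,0), heading=0, pen down
FD 19: (0,0) -> (19,0) [heading=0, draw]
FD 8: (19,0) -> (27,0) [heading=0, draw]
PU: pen up
FD 4: (27,0) -> (31,0) [heading=0, move]
REPEAT 5 [
  -- iteration 1/5 --
  BK 12: (31,0) -> (19,0) [heading=0, move]
  LT 45: heading 0 -> 45
  FD 3: (19,0) -> (21.121,2.121) [heading=45, move]
  RT 90: heading 45 -> 315
  -- iteration 2/5 --
  BK 12: (21.121,2.121) -> (12.636,10.607) [heading=315, move]
  LT 45: heading 315 -> 0
  FD 3: (12.636,10.607) -> (15.636,10.607) [heading=0, move]
  RT 90: heading 0 -> 270
  -- iteration 3/5 --
  BK 12: (15.636,10.607) -> (15.636,22.607) [heading=270, move]
  LT 45: heading 270 -> 315
  FD 3: (15.636,22.607) -> (17.757,20.485) [heading=315, move]
  RT 90: heading 315 -> 225
  -- iteration 4/5 --
  BK 12: (17.757,20.485) -> (26.243,28.971) [heading=225, move]
  LT 45: heading 225 -> 270
  FD 3: (26.243,28.971) -> (26.243,25.971) [heading=270, move]
  RT 90: heading 270 -> 180
  -- iteration 5/5 --
  BK 12: (26.243,25.971) -> (38.243,25.971) [heading=180, move]
  LT 45: heading 180 -> 225
  FD 3: (38.243,25.971) -> (36.121,23.849) [heading=225, move]
  RT 90: heading 225 -> 135
]
LT 30: heading 135 -> 165
LT 144: heading 165 -> 309
LT 108: heading 309 -> 57
FD 14: (36.121,23.849) -> (43.746,35.591) [heading=57, move]
FD 4: (43.746,35.591) -> (45.925,38.945) [heading=57, move]
Final: pos=(45.925,38.945), heading=57, 2 segment(s) drawn

Answer: 57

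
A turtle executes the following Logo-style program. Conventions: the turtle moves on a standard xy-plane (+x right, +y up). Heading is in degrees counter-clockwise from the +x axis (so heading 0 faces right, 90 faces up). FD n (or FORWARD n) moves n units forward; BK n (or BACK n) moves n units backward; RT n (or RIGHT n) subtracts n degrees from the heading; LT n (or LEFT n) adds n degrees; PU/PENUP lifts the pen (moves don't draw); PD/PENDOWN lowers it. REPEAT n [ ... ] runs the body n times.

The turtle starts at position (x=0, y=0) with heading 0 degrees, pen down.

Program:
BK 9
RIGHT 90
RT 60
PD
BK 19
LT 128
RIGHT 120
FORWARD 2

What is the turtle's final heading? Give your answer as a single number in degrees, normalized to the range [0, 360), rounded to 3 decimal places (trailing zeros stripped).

Answer: 218

Derivation:
Executing turtle program step by step:
Start: pos=(0,0), heading=0, pen down
BK 9: (0,0) -> (-9,0) [heading=0, draw]
RT 90: heading 0 -> 270
RT 60: heading 270 -> 210
PD: pen down
BK 19: (-9,0) -> (7.454,9.5) [heading=210, draw]
LT 128: heading 210 -> 338
RT 120: heading 338 -> 218
FD 2: (7.454,9.5) -> (5.878,8.269) [heading=218, draw]
Final: pos=(5.878,8.269), heading=218, 3 segment(s) drawn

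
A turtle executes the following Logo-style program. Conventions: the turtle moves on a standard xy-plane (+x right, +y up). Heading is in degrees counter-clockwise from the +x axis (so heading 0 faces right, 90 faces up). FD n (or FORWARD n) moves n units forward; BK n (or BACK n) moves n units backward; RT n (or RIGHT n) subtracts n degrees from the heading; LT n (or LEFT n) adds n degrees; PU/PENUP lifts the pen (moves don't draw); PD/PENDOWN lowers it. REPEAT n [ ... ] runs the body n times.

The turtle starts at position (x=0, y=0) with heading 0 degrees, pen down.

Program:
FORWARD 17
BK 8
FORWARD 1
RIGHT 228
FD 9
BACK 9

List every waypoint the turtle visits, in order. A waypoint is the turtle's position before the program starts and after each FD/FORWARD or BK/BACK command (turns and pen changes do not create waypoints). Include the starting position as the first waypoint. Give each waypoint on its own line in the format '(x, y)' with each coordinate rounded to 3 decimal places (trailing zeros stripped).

Executing turtle program step by step:
Start: pos=(0,0), heading=0, pen down
FD 17: (0,0) -> (17,0) [heading=0, draw]
BK 8: (17,0) -> (9,0) [heading=0, draw]
FD 1: (9,0) -> (10,0) [heading=0, draw]
RT 228: heading 0 -> 132
FD 9: (10,0) -> (3.978,6.688) [heading=132, draw]
BK 9: (3.978,6.688) -> (10,0) [heading=132, draw]
Final: pos=(10,0), heading=132, 5 segment(s) drawn
Waypoints (6 total):
(0, 0)
(17, 0)
(9, 0)
(10, 0)
(3.978, 6.688)
(10, 0)

Answer: (0, 0)
(17, 0)
(9, 0)
(10, 0)
(3.978, 6.688)
(10, 0)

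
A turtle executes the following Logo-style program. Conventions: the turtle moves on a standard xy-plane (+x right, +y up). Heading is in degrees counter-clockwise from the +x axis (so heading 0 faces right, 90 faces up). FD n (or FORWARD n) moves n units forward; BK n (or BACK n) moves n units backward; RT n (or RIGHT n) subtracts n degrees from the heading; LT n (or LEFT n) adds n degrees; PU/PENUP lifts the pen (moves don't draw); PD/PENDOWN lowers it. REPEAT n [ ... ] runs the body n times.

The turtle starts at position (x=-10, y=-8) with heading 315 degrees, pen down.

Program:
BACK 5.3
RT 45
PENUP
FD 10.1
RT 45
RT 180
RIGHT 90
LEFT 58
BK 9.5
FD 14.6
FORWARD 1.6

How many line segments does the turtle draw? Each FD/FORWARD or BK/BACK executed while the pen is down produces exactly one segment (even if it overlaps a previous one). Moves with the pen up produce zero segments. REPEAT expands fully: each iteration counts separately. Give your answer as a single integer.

Answer: 1

Derivation:
Executing turtle program step by step:
Start: pos=(-10,-8), heading=315, pen down
BK 5.3: (-10,-8) -> (-13.748,-4.252) [heading=315, draw]
RT 45: heading 315 -> 270
PU: pen up
FD 10.1: (-13.748,-4.252) -> (-13.748,-14.352) [heading=270, move]
RT 45: heading 270 -> 225
RT 180: heading 225 -> 45
RT 90: heading 45 -> 315
LT 58: heading 315 -> 13
BK 9.5: (-13.748,-14.352) -> (-23.004,-16.489) [heading=13, move]
FD 14.6: (-23.004,-16.489) -> (-8.778,-13.205) [heading=13, move]
FD 1.6: (-8.778,-13.205) -> (-7.219,-12.845) [heading=13, move]
Final: pos=(-7.219,-12.845), heading=13, 1 segment(s) drawn
Segments drawn: 1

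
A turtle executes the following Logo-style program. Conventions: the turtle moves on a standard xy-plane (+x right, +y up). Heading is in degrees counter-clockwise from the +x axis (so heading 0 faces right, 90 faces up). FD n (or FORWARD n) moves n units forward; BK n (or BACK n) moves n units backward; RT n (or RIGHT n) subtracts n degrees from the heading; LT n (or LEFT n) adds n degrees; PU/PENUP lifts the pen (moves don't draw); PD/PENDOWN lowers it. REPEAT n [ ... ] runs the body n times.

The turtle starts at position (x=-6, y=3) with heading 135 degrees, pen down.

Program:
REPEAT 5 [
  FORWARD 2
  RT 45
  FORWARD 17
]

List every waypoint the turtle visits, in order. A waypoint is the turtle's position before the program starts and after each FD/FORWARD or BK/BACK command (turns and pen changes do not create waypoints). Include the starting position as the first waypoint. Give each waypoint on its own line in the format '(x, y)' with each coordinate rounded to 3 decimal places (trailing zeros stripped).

Executing turtle program step by step:
Start: pos=(-6,3), heading=135, pen down
REPEAT 5 [
  -- iteration 1/5 --
  FD 2: (-6,3) -> (-7.414,4.414) [heading=135, draw]
  RT 45: heading 135 -> 90
  FD 17: (-7.414,4.414) -> (-7.414,21.414) [heading=90, draw]
  -- iteration 2/5 --
  FD 2: (-7.414,21.414) -> (-7.414,23.414) [heading=90, draw]
  RT 45: heading 90 -> 45
  FD 17: (-7.414,23.414) -> (4.607,35.435) [heading=45, draw]
  -- iteration 3/5 --
  FD 2: (4.607,35.435) -> (6.021,36.849) [heading=45, draw]
  RT 45: heading 45 -> 0
  FD 17: (6.021,36.849) -> (23.021,36.849) [heading=0, draw]
  -- iteration 4/5 --
  FD 2: (23.021,36.849) -> (25.021,36.849) [heading=0, draw]
  RT 45: heading 0 -> 315
  FD 17: (25.021,36.849) -> (37.042,24.828) [heading=315, draw]
  -- iteration 5/5 --
  FD 2: (37.042,24.828) -> (38.456,23.414) [heading=315, draw]
  RT 45: heading 315 -> 270
  FD 17: (38.456,23.414) -> (38.456,6.414) [heading=270, draw]
]
Final: pos=(38.456,6.414), heading=270, 10 segment(s) drawn
Waypoints (11 total):
(-6, 3)
(-7.414, 4.414)
(-7.414, 21.414)
(-7.414, 23.414)
(4.607, 35.435)
(6.021, 36.849)
(23.021, 36.849)
(25.021, 36.849)
(37.042, 24.828)
(38.456, 23.414)
(38.456, 6.414)

Answer: (-6, 3)
(-7.414, 4.414)
(-7.414, 21.414)
(-7.414, 23.414)
(4.607, 35.435)
(6.021, 36.849)
(23.021, 36.849)
(25.021, 36.849)
(37.042, 24.828)
(38.456, 23.414)
(38.456, 6.414)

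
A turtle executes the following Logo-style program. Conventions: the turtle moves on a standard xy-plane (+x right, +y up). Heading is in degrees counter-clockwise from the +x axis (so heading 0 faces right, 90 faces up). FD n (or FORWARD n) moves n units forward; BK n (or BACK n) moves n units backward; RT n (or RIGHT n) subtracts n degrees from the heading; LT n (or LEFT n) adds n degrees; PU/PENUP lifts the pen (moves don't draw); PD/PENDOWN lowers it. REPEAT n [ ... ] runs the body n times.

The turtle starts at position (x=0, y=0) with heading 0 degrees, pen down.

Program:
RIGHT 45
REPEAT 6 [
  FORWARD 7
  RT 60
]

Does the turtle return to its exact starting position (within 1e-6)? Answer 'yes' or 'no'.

Answer: yes

Derivation:
Executing turtle program step by step:
Start: pos=(0,0), heading=0, pen down
RT 45: heading 0 -> 315
REPEAT 6 [
  -- iteration 1/6 --
  FD 7: (0,0) -> (4.95,-4.95) [heading=315, draw]
  RT 60: heading 315 -> 255
  -- iteration 2/6 --
  FD 7: (4.95,-4.95) -> (3.138,-11.711) [heading=255, draw]
  RT 60: heading 255 -> 195
  -- iteration 3/6 --
  FD 7: (3.138,-11.711) -> (-3.623,-13.523) [heading=195, draw]
  RT 60: heading 195 -> 135
  -- iteration 4/6 --
  FD 7: (-3.623,-13.523) -> (-8.573,-8.573) [heading=135, draw]
  RT 60: heading 135 -> 75
  -- iteration 5/6 --
  FD 7: (-8.573,-8.573) -> (-6.761,-1.812) [heading=75, draw]
  RT 60: heading 75 -> 15
  -- iteration 6/6 --
  FD 7: (-6.761,-1.812) -> (0,0) [heading=15, draw]
  RT 60: heading 15 -> 315
]
Final: pos=(0,0), heading=315, 6 segment(s) drawn

Start position: (0, 0)
Final position: (0, 0)
Distance = 0; < 1e-6 -> CLOSED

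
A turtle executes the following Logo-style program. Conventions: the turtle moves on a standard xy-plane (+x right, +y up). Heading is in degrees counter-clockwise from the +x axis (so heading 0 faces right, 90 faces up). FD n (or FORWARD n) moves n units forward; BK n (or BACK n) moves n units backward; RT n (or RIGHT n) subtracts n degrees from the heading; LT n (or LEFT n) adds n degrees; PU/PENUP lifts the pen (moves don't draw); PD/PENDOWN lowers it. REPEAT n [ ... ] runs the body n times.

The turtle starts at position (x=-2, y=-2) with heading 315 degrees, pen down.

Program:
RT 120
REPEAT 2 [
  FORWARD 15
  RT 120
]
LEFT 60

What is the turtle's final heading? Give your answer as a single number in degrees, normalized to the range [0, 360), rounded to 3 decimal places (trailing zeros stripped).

Answer: 15

Derivation:
Executing turtle program step by step:
Start: pos=(-2,-2), heading=315, pen down
RT 120: heading 315 -> 195
REPEAT 2 [
  -- iteration 1/2 --
  FD 15: (-2,-2) -> (-16.489,-5.882) [heading=195, draw]
  RT 120: heading 195 -> 75
  -- iteration 2/2 --
  FD 15: (-16.489,-5.882) -> (-12.607,8.607) [heading=75, draw]
  RT 120: heading 75 -> 315
]
LT 60: heading 315 -> 15
Final: pos=(-12.607,8.607), heading=15, 2 segment(s) drawn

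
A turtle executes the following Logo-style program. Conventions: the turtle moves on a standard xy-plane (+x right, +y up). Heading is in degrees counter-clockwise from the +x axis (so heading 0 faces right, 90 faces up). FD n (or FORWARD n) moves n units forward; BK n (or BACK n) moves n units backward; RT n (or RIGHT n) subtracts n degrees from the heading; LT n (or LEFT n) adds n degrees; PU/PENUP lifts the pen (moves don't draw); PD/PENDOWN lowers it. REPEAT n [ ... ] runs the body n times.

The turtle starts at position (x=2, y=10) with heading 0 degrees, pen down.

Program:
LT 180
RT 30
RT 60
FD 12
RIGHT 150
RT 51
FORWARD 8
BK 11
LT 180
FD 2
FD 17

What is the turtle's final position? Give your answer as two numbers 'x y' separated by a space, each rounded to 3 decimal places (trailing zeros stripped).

Answer: 9.884 42.539

Derivation:
Executing turtle program step by step:
Start: pos=(2,10), heading=0, pen down
LT 180: heading 0 -> 180
RT 30: heading 180 -> 150
RT 60: heading 150 -> 90
FD 12: (2,10) -> (2,22) [heading=90, draw]
RT 150: heading 90 -> 300
RT 51: heading 300 -> 249
FD 8: (2,22) -> (-0.867,14.531) [heading=249, draw]
BK 11: (-0.867,14.531) -> (3.075,24.801) [heading=249, draw]
LT 180: heading 249 -> 69
FD 2: (3.075,24.801) -> (3.792,26.668) [heading=69, draw]
FD 17: (3.792,26.668) -> (9.884,42.539) [heading=69, draw]
Final: pos=(9.884,42.539), heading=69, 5 segment(s) drawn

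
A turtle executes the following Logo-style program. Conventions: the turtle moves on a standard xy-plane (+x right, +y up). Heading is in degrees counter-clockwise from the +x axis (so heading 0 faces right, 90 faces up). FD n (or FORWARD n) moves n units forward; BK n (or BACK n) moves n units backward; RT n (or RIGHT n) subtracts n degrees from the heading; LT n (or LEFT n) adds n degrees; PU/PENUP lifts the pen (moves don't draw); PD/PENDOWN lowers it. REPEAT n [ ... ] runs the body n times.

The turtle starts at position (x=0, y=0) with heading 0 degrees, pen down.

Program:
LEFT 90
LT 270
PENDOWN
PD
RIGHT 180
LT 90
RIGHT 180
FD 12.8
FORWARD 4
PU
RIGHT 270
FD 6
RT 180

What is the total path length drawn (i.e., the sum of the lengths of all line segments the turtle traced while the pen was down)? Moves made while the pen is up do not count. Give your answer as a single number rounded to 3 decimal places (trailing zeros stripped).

Answer: 16.8

Derivation:
Executing turtle program step by step:
Start: pos=(0,0), heading=0, pen down
LT 90: heading 0 -> 90
LT 270: heading 90 -> 0
PD: pen down
PD: pen down
RT 180: heading 0 -> 180
LT 90: heading 180 -> 270
RT 180: heading 270 -> 90
FD 12.8: (0,0) -> (0,12.8) [heading=90, draw]
FD 4: (0,12.8) -> (0,16.8) [heading=90, draw]
PU: pen up
RT 270: heading 90 -> 180
FD 6: (0,16.8) -> (-6,16.8) [heading=180, move]
RT 180: heading 180 -> 0
Final: pos=(-6,16.8), heading=0, 2 segment(s) drawn

Segment lengths:
  seg 1: (0,0) -> (0,12.8), length = 12.8
  seg 2: (0,12.8) -> (0,16.8), length = 4
Total = 16.8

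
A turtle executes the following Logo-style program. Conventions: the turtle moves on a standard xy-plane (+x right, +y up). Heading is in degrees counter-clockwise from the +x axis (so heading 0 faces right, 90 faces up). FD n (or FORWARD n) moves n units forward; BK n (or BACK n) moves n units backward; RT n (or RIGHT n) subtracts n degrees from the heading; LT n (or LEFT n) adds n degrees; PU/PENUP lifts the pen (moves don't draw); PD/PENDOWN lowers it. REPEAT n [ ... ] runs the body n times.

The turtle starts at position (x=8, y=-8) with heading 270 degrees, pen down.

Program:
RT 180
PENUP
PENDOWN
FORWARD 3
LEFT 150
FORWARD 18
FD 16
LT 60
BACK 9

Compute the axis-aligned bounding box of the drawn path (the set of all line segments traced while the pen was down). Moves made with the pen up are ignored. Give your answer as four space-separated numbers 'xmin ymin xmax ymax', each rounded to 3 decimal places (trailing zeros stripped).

Executing turtle program step by step:
Start: pos=(8,-8), heading=270, pen down
RT 180: heading 270 -> 90
PU: pen up
PD: pen down
FD 3: (8,-8) -> (8,-5) [heading=90, draw]
LT 150: heading 90 -> 240
FD 18: (8,-5) -> (-1,-20.588) [heading=240, draw]
FD 16: (-1,-20.588) -> (-9,-34.445) [heading=240, draw]
LT 60: heading 240 -> 300
BK 9: (-9,-34.445) -> (-13.5,-26.651) [heading=300, draw]
Final: pos=(-13.5,-26.651), heading=300, 4 segment(s) drawn

Segment endpoints: x in {-13.5, -9, -1, 8}, y in {-34.445, -26.651, -20.588, -8, -5}
xmin=-13.5, ymin=-34.445, xmax=8, ymax=-5

Answer: -13.5 -34.445 8 -5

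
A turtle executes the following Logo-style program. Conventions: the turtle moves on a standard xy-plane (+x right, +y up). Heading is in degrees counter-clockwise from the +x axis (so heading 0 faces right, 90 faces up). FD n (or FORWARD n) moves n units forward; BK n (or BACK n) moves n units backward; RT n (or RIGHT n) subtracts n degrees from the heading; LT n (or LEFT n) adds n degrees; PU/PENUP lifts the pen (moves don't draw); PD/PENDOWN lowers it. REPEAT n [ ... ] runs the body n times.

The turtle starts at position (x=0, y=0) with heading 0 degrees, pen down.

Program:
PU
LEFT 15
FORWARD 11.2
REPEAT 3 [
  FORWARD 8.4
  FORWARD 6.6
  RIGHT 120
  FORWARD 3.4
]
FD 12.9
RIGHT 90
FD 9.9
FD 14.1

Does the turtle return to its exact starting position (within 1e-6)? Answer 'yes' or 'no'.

Executing turtle program step by step:
Start: pos=(0,0), heading=0, pen down
PU: pen up
LT 15: heading 0 -> 15
FD 11.2: (0,0) -> (10.818,2.899) [heading=15, move]
REPEAT 3 [
  -- iteration 1/3 --
  FD 8.4: (10.818,2.899) -> (18.932,5.073) [heading=15, move]
  FD 6.6: (18.932,5.073) -> (25.307,6.781) [heading=15, move]
  RT 120: heading 15 -> 255
  FD 3.4: (25.307,6.781) -> (24.427,3.497) [heading=255, move]
  -- iteration 2/3 --
  FD 8.4: (24.427,3.497) -> (22.253,-4.617) [heading=255, move]
  FD 6.6: (22.253,-4.617) -> (20.545,-10.992) [heading=255, move]
  RT 120: heading 255 -> 135
  FD 3.4: (20.545,-10.992) -> (18.141,-8.588) [heading=135, move]
  -- iteration 3/3 --
  FD 8.4: (18.141,-8.588) -> (12.201,-2.648) [heading=135, move]
  FD 6.6: (12.201,-2.648) -> (7.534,2.019) [heading=135, move]
  RT 120: heading 135 -> 15
  FD 3.4: (7.534,2.019) -> (10.818,2.899) [heading=15, move]
]
FD 12.9: (10.818,2.899) -> (23.279,6.238) [heading=15, move]
RT 90: heading 15 -> 285
FD 9.9: (23.279,6.238) -> (25.841,-3.325) [heading=285, move]
FD 14.1: (25.841,-3.325) -> (29.49,-16.945) [heading=285, move]
Final: pos=(29.49,-16.945), heading=285, 0 segment(s) drawn

Start position: (0, 0)
Final position: (29.49, -16.945)
Distance = 34.012; >= 1e-6 -> NOT closed

Answer: no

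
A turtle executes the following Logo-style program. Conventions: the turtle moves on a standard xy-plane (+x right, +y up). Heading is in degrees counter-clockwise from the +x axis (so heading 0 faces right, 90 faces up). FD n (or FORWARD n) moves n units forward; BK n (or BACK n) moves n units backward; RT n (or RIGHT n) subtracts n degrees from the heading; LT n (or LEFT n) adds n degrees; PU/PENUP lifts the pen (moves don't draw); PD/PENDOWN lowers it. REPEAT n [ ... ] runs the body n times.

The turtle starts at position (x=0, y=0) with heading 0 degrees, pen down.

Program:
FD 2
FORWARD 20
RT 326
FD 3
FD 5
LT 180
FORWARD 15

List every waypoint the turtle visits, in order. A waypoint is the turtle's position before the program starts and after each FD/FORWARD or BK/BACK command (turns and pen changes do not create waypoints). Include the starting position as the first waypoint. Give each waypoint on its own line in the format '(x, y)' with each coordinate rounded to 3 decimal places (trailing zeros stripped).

Answer: (0, 0)
(2, 0)
(22, 0)
(24.487, 1.678)
(28.632, 4.474)
(16.197, -3.914)

Derivation:
Executing turtle program step by step:
Start: pos=(0,0), heading=0, pen down
FD 2: (0,0) -> (2,0) [heading=0, draw]
FD 20: (2,0) -> (22,0) [heading=0, draw]
RT 326: heading 0 -> 34
FD 3: (22,0) -> (24.487,1.678) [heading=34, draw]
FD 5: (24.487,1.678) -> (28.632,4.474) [heading=34, draw]
LT 180: heading 34 -> 214
FD 15: (28.632,4.474) -> (16.197,-3.914) [heading=214, draw]
Final: pos=(16.197,-3.914), heading=214, 5 segment(s) drawn
Waypoints (6 total):
(0, 0)
(2, 0)
(22, 0)
(24.487, 1.678)
(28.632, 4.474)
(16.197, -3.914)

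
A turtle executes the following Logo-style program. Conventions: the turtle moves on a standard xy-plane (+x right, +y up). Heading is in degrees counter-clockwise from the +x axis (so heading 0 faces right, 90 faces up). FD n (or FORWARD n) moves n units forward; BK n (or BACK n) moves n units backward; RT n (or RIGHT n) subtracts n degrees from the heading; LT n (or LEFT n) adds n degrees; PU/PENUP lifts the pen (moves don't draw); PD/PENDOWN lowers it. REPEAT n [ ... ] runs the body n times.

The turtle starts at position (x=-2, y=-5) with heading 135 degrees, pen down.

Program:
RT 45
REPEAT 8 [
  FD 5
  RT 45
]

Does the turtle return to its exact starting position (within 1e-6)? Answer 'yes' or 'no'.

Executing turtle program step by step:
Start: pos=(-2,-5), heading=135, pen down
RT 45: heading 135 -> 90
REPEAT 8 [
  -- iteration 1/8 --
  FD 5: (-2,-5) -> (-2,0) [heading=90, draw]
  RT 45: heading 90 -> 45
  -- iteration 2/8 --
  FD 5: (-2,0) -> (1.536,3.536) [heading=45, draw]
  RT 45: heading 45 -> 0
  -- iteration 3/8 --
  FD 5: (1.536,3.536) -> (6.536,3.536) [heading=0, draw]
  RT 45: heading 0 -> 315
  -- iteration 4/8 --
  FD 5: (6.536,3.536) -> (10.071,0) [heading=315, draw]
  RT 45: heading 315 -> 270
  -- iteration 5/8 --
  FD 5: (10.071,0) -> (10.071,-5) [heading=270, draw]
  RT 45: heading 270 -> 225
  -- iteration 6/8 --
  FD 5: (10.071,-5) -> (6.536,-8.536) [heading=225, draw]
  RT 45: heading 225 -> 180
  -- iteration 7/8 --
  FD 5: (6.536,-8.536) -> (1.536,-8.536) [heading=180, draw]
  RT 45: heading 180 -> 135
  -- iteration 8/8 --
  FD 5: (1.536,-8.536) -> (-2,-5) [heading=135, draw]
  RT 45: heading 135 -> 90
]
Final: pos=(-2,-5), heading=90, 8 segment(s) drawn

Start position: (-2, -5)
Final position: (-2, -5)
Distance = 0; < 1e-6 -> CLOSED

Answer: yes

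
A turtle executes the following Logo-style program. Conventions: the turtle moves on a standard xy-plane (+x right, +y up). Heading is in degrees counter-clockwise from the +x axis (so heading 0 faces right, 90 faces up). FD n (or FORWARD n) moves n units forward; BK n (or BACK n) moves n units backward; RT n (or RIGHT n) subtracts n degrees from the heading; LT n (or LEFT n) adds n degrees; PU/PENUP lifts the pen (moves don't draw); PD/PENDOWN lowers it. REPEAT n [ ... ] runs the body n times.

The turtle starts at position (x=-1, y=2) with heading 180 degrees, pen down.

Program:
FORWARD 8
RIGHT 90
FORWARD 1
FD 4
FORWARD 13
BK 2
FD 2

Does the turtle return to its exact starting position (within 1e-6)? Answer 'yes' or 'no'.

Executing turtle program step by step:
Start: pos=(-1,2), heading=180, pen down
FD 8: (-1,2) -> (-9,2) [heading=180, draw]
RT 90: heading 180 -> 90
FD 1: (-9,2) -> (-9,3) [heading=90, draw]
FD 4: (-9,3) -> (-9,7) [heading=90, draw]
FD 13: (-9,7) -> (-9,20) [heading=90, draw]
BK 2: (-9,20) -> (-9,18) [heading=90, draw]
FD 2: (-9,18) -> (-9,20) [heading=90, draw]
Final: pos=(-9,20), heading=90, 6 segment(s) drawn

Start position: (-1, 2)
Final position: (-9, 20)
Distance = 19.698; >= 1e-6 -> NOT closed

Answer: no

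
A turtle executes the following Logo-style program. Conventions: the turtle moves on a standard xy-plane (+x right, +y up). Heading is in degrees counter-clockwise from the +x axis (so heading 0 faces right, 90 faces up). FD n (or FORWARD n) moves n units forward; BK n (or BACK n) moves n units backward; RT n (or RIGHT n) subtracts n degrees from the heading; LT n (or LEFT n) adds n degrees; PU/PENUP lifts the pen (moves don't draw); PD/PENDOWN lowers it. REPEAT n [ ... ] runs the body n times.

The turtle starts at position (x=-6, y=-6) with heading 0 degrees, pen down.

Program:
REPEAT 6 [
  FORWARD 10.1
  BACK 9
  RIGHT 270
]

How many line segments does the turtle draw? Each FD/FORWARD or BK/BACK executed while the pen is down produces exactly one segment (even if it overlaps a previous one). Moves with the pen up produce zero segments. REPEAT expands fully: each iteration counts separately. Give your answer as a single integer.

Executing turtle program step by step:
Start: pos=(-6,-6), heading=0, pen down
REPEAT 6 [
  -- iteration 1/6 --
  FD 10.1: (-6,-6) -> (4.1,-6) [heading=0, draw]
  BK 9: (4.1,-6) -> (-4.9,-6) [heading=0, draw]
  RT 270: heading 0 -> 90
  -- iteration 2/6 --
  FD 10.1: (-4.9,-6) -> (-4.9,4.1) [heading=90, draw]
  BK 9: (-4.9,4.1) -> (-4.9,-4.9) [heading=90, draw]
  RT 270: heading 90 -> 180
  -- iteration 3/6 --
  FD 10.1: (-4.9,-4.9) -> (-15,-4.9) [heading=180, draw]
  BK 9: (-15,-4.9) -> (-6,-4.9) [heading=180, draw]
  RT 270: heading 180 -> 270
  -- iteration 4/6 --
  FD 10.1: (-6,-4.9) -> (-6,-15) [heading=270, draw]
  BK 9: (-6,-15) -> (-6,-6) [heading=270, draw]
  RT 270: heading 270 -> 0
  -- iteration 5/6 --
  FD 10.1: (-6,-6) -> (4.1,-6) [heading=0, draw]
  BK 9: (4.1,-6) -> (-4.9,-6) [heading=0, draw]
  RT 270: heading 0 -> 90
  -- iteration 6/6 --
  FD 10.1: (-4.9,-6) -> (-4.9,4.1) [heading=90, draw]
  BK 9: (-4.9,4.1) -> (-4.9,-4.9) [heading=90, draw]
  RT 270: heading 90 -> 180
]
Final: pos=(-4.9,-4.9), heading=180, 12 segment(s) drawn
Segments drawn: 12

Answer: 12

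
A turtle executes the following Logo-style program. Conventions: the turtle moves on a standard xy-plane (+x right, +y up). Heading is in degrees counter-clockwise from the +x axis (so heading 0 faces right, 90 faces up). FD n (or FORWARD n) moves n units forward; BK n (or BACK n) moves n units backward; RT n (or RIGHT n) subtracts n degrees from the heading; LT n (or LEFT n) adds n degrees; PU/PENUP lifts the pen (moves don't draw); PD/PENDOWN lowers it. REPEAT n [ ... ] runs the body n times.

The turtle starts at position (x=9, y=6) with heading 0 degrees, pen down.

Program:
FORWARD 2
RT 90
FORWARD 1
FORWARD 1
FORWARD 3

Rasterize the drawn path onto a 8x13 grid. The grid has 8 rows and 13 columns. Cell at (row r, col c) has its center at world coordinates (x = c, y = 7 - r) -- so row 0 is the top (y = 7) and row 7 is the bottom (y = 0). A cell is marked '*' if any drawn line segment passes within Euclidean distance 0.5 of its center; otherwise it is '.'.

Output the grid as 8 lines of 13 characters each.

Segment 0: (9,6) -> (11,6)
Segment 1: (11,6) -> (11,5)
Segment 2: (11,5) -> (11,4)
Segment 3: (11,4) -> (11,1)

Answer: .............
.........***.
...........*.
...........*.
...........*.
...........*.
...........*.
.............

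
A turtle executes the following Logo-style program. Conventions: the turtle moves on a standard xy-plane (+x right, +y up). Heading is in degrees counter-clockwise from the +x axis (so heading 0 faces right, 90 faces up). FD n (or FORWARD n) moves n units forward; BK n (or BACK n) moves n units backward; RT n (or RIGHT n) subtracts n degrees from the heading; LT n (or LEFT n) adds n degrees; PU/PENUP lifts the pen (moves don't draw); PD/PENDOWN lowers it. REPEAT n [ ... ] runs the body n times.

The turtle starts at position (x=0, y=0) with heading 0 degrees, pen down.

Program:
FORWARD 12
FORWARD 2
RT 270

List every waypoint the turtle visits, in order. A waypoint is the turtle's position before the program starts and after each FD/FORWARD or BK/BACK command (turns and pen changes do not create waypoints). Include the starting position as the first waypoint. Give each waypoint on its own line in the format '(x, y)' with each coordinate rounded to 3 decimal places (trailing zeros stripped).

Answer: (0, 0)
(12, 0)
(14, 0)

Derivation:
Executing turtle program step by step:
Start: pos=(0,0), heading=0, pen down
FD 12: (0,0) -> (12,0) [heading=0, draw]
FD 2: (12,0) -> (14,0) [heading=0, draw]
RT 270: heading 0 -> 90
Final: pos=(14,0), heading=90, 2 segment(s) drawn
Waypoints (3 total):
(0, 0)
(12, 0)
(14, 0)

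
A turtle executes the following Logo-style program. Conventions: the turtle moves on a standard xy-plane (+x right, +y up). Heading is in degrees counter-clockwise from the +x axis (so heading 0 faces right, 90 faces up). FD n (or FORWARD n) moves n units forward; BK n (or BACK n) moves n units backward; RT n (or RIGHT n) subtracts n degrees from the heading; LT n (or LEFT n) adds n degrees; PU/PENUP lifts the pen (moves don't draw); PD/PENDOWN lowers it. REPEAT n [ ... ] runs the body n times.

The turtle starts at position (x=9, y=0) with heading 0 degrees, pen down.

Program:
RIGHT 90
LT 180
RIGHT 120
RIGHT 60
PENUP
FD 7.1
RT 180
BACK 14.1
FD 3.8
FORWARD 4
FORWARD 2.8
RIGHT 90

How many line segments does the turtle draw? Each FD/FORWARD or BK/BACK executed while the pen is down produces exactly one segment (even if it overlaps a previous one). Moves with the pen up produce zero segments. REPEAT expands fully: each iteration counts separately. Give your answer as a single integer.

Executing turtle program step by step:
Start: pos=(9,0), heading=0, pen down
RT 90: heading 0 -> 270
LT 180: heading 270 -> 90
RT 120: heading 90 -> 330
RT 60: heading 330 -> 270
PU: pen up
FD 7.1: (9,0) -> (9,-7.1) [heading=270, move]
RT 180: heading 270 -> 90
BK 14.1: (9,-7.1) -> (9,-21.2) [heading=90, move]
FD 3.8: (9,-21.2) -> (9,-17.4) [heading=90, move]
FD 4: (9,-17.4) -> (9,-13.4) [heading=90, move]
FD 2.8: (9,-13.4) -> (9,-10.6) [heading=90, move]
RT 90: heading 90 -> 0
Final: pos=(9,-10.6), heading=0, 0 segment(s) drawn
Segments drawn: 0

Answer: 0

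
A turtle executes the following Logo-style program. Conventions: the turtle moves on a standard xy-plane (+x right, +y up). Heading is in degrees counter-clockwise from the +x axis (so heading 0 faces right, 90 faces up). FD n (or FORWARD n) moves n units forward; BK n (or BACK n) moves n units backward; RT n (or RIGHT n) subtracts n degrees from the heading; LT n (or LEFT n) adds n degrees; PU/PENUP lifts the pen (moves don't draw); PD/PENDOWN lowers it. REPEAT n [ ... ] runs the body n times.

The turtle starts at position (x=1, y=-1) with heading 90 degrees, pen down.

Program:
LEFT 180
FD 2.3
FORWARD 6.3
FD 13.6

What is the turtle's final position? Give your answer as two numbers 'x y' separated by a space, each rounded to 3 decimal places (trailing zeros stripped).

Executing turtle program step by step:
Start: pos=(1,-1), heading=90, pen down
LT 180: heading 90 -> 270
FD 2.3: (1,-1) -> (1,-3.3) [heading=270, draw]
FD 6.3: (1,-3.3) -> (1,-9.6) [heading=270, draw]
FD 13.6: (1,-9.6) -> (1,-23.2) [heading=270, draw]
Final: pos=(1,-23.2), heading=270, 3 segment(s) drawn

Answer: 1 -23.2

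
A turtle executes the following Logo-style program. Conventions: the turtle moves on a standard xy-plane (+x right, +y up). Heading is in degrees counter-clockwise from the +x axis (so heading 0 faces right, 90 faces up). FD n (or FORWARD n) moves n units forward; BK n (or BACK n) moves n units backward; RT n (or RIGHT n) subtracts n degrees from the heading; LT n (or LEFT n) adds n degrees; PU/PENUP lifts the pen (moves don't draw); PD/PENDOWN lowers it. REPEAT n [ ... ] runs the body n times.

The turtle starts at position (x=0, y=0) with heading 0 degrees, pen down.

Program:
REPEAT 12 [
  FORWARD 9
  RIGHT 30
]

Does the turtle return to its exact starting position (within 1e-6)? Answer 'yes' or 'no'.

Answer: yes

Derivation:
Executing turtle program step by step:
Start: pos=(0,0), heading=0, pen down
REPEAT 12 [
  -- iteration 1/12 --
  FD 9: (0,0) -> (9,0) [heading=0, draw]
  RT 30: heading 0 -> 330
  -- iteration 2/12 --
  FD 9: (9,0) -> (16.794,-4.5) [heading=330, draw]
  RT 30: heading 330 -> 300
  -- iteration 3/12 --
  FD 9: (16.794,-4.5) -> (21.294,-12.294) [heading=300, draw]
  RT 30: heading 300 -> 270
  -- iteration 4/12 --
  FD 9: (21.294,-12.294) -> (21.294,-21.294) [heading=270, draw]
  RT 30: heading 270 -> 240
  -- iteration 5/12 --
  FD 9: (21.294,-21.294) -> (16.794,-29.088) [heading=240, draw]
  RT 30: heading 240 -> 210
  -- iteration 6/12 --
  FD 9: (16.794,-29.088) -> (9,-33.588) [heading=210, draw]
  RT 30: heading 210 -> 180
  -- iteration 7/12 --
  FD 9: (9,-33.588) -> (0,-33.588) [heading=180, draw]
  RT 30: heading 180 -> 150
  -- iteration 8/12 --
  FD 9: (0,-33.588) -> (-7.794,-29.088) [heading=150, draw]
  RT 30: heading 150 -> 120
  -- iteration 9/12 --
  FD 9: (-7.794,-29.088) -> (-12.294,-21.294) [heading=120, draw]
  RT 30: heading 120 -> 90
  -- iteration 10/12 --
  FD 9: (-12.294,-21.294) -> (-12.294,-12.294) [heading=90, draw]
  RT 30: heading 90 -> 60
  -- iteration 11/12 --
  FD 9: (-12.294,-12.294) -> (-7.794,-4.5) [heading=60, draw]
  RT 30: heading 60 -> 30
  -- iteration 12/12 --
  FD 9: (-7.794,-4.5) -> (0,0) [heading=30, draw]
  RT 30: heading 30 -> 0
]
Final: pos=(0,0), heading=0, 12 segment(s) drawn

Start position: (0, 0)
Final position: (0, 0)
Distance = 0; < 1e-6 -> CLOSED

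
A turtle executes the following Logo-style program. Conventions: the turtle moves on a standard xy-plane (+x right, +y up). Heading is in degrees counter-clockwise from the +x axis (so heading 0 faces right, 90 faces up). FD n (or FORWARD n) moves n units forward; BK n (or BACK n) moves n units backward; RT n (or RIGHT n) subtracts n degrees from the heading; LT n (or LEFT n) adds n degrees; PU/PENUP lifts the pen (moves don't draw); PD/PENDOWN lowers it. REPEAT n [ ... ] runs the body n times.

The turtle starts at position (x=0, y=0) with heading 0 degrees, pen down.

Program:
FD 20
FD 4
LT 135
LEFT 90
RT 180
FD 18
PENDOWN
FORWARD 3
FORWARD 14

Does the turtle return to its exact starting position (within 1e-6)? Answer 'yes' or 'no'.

Executing turtle program step by step:
Start: pos=(0,0), heading=0, pen down
FD 20: (0,0) -> (20,0) [heading=0, draw]
FD 4: (20,0) -> (24,0) [heading=0, draw]
LT 135: heading 0 -> 135
LT 90: heading 135 -> 225
RT 180: heading 225 -> 45
FD 18: (24,0) -> (36.728,12.728) [heading=45, draw]
PD: pen down
FD 3: (36.728,12.728) -> (38.849,14.849) [heading=45, draw]
FD 14: (38.849,14.849) -> (48.749,24.749) [heading=45, draw]
Final: pos=(48.749,24.749), heading=45, 5 segment(s) drawn

Start position: (0, 0)
Final position: (48.749, 24.749)
Distance = 54.671; >= 1e-6 -> NOT closed

Answer: no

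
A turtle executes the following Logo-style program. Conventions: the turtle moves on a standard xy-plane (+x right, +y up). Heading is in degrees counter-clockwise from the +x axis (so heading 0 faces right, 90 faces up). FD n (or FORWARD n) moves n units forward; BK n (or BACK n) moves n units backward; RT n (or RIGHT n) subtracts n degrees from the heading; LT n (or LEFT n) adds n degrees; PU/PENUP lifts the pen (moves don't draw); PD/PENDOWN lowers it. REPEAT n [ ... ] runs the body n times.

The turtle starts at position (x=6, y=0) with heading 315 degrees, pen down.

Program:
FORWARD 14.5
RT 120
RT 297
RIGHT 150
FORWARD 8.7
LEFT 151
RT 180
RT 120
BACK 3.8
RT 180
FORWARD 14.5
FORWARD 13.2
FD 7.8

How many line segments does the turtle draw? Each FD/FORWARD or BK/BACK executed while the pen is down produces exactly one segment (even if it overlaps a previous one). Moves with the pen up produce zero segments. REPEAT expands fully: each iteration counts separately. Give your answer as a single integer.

Executing turtle program step by step:
Start: pos=(6,0), heading=315, pen down
FD 14.5: (6,0) -> (16.253,-10.253) [heading=315, draw]
RT 120: heading 315 -> 195
RT 297: heading 195 -> 258
RT 150: heading 258 -> 108
FD 8.7: (16.253,-10.253) -> (13.565,-1.979) [heading=108, draw]
LT 151: heading 108 -> 259
RT 180: heading 259 -> 79
RT 120: heading 79 -> 319
BK 3.8: (13.565,-1.979) -> (10.697,0.514) [heading=319, draw]
RT 180: heading 319 -> 139
FD 14.5: (10.697,0.514) -> (-0.247,10.027) [heading=139, draw]
FD 13.2: (-0.247,10.027) -> (-10.209,18.687) [heading=139, draw]
FD 7.8: (-10.209,18.687) -> (-16.095,23.804) [heading=139, draw]
Final: pos=(-16.095,23.804), heading=139, 6 segment(s) drawn
Segments drawn: 6

Answer: 6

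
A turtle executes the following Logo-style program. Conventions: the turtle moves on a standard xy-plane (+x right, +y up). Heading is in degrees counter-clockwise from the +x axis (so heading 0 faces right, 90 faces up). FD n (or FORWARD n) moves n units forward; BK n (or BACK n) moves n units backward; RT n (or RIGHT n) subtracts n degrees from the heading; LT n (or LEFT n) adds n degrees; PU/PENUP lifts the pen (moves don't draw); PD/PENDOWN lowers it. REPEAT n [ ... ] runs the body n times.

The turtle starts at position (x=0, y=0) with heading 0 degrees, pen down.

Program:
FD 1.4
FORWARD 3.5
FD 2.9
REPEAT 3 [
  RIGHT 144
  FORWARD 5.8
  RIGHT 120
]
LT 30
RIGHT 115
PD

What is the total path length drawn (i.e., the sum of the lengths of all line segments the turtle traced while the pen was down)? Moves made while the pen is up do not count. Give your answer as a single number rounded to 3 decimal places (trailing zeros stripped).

Answer: 25.2

Derivation:
Executing turtle program step by step:
Start: pos=(0,0), heading=0, pen down
FD 1.4: (0,0) -> (1.4,0) [heading=0, draw]
FD 3.5: (1.4,0) -> (4.9,0) [heading=0, draw]
FD 2.9: (4.9,0) -> (7.8,0) [heading=0, draw]
REPEAT 3 [
  -- iteration 1/3 --
  RT 144: heading 0 -> 216
  FD 5.8: (7.8,0) -> (3.108,-3.409) [heading=216, draw]
  RT 120: heading 216 -> 96
  -- iteration 2/3 --
  RT 144: heading 96 -> 312
  FD 5.8: (3.108,-3.409) -> (6.989,-7.719) [heading=312, draw]
  RT 120: heading 312 -> 192
  -- iteration 3/3 --
  RT 144: heading 192 -> 48
  FD 5.8: (6.989,-7.719) -> (10.87,-3.409) [heading=48, draw]
  RT 120: heading 48 -> 288
]
LT 30: heading 288 -> 318
RT 115: heading 318 -> 203
PD: pen down
Final: pos=(10.87,-3.409), heading=203, 6 segment(s) drawn

Segment lengths:
  seg 1: (0,0) -> (1.4,0), length = 1.4
  seg 2: (1.4,0) -> (4.9,0), length = 3.5
  seg 3: (4.9,0) -> (7.8,0), length = 2.9
  seg 4: (7.8,0) -> (3.108,-3.409), length = 5.8
  seg 5: (3.108,-3.409) -> (6.989,-7.719), length = 5.8
  seg 6: (6.989,-7.719) -> (10.87,-3.409), length = 5.8
Total = 25.2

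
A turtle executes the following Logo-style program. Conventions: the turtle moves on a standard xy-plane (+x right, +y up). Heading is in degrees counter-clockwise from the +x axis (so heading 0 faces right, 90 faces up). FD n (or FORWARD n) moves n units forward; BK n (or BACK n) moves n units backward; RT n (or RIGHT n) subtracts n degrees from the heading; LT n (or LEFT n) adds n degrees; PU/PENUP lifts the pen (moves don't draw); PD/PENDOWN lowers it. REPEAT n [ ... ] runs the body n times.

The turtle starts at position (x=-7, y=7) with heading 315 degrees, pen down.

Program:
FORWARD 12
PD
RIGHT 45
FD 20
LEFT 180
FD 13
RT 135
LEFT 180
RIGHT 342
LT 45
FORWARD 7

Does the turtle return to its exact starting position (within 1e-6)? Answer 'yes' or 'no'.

Executing turtle program step by step:
Start: pos=(-7,7), heading=315, pen down
FD 12: (-7,7) -> (1.485,-1.485) [heading=315, draw]
PD: pen down
RT 45: heading 315 -> 270
FD 20: (1.485,-1.485) -> (1.485,-21.485) [heading=270, draw]
LT 180: heading 270 -> 90
FD 13: (1.485,-21.485) -> (1.485,-8.485) [heading=90, draw]
RT 135: heading 90 -> 315
LT 180: heading 315 -> 135
RT 342: heading 135 -> 153
LT 45: heading 153 -> 198
FD 7: (1.485,-8.485) -> (-5.172,-10.648) [heading=198, draw]
Final: pos=(-5.172,-10.648), heading=198, 4 segment(s) drawn

Start position: (-7, 7)
Final position: (-5.172, -10.648)
Distance = 17.743; >= 1e-6 -> NOT closed

Answer: no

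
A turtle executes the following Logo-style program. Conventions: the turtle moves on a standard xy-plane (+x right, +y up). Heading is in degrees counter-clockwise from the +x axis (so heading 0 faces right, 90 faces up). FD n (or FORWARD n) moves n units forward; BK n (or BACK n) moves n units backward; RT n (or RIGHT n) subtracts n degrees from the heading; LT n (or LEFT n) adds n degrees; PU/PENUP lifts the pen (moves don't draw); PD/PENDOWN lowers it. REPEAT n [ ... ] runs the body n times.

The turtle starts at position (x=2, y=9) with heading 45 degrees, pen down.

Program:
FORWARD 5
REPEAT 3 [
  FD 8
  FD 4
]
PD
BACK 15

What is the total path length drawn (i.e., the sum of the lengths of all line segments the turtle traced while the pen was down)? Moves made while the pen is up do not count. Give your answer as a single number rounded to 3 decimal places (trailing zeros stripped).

Answer: 56

Derivation:
Executing turtle program step by step:
Start: pos=(2,9), heading=45, pen down
FD 5: (2,9) -> (5.536,12.536) [heading=45, draw]
REPEAT 3 [
  -- iteration 1/3 --
  FD 8: (5.536,12.536) -> (11.192,18.192) [heading=45, draw]
  FD 4: (11.192,18.192) -> (14.021,21.021) [heading=45, draw]
  -- iteration 2/3 --
  FD 8: (14.021,21.021) -> (19.678,26.678) [heading=45, draw]
  FD 4: (19.678,26.678) -> (22.506,29.506) [heading=45, draw]
  -- iteration 3/3 --
  FD 8: (22.506,29.506) -> (28.163,35.163) [heading=45, draw]
  FD 4: (28.163,35.163) -> (30.991,37.991) [heading=45, draw]
]
PD: pen down
BK 15: (30.991,37.991) -> (20.385,27.385) [heading=45, draw]
Final: pos=(20.385,27.385), heading=45, 8 segment(s) drawn

Segment lengths:
  seg 1: (2,9) -> (5.536,12.536), length = 5
  seg 2: (5.536,12.536) -> (11.192,18.192), length = 8
  seg 3: (11.192,18.192) -> (14.021,21.021), length = 4
  seg 4: (14.021,21.021) -> (19.678,26.678), length = 8
  seg 5: (19.678,26.678) -> (22.506,29.506), length = 4
  seg 6: (22.506,29.506) -> (28.163,35.163), length = 8
  seg 7: (28.163,35.163) -> (30.991,37.991), length = 4
  seg 8: (30.991,37.991) -> (20.385,27.385), length = 15
Total = 56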